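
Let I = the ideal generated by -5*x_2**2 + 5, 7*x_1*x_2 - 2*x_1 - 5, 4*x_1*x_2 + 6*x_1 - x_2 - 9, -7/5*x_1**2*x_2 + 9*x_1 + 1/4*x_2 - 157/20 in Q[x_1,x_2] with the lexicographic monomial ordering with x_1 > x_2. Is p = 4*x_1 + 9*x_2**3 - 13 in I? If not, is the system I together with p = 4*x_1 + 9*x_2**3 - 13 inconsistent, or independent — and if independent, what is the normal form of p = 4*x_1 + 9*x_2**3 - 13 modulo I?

First compute the reduced Gröbner basis of I by Buchberger's algorithm.
f_1 = -5*x_2**2 + 5, LT = x_2**2.
f_2 = 7*x_1*x_2 - 2*x_1 - 5, LT = x_1*x_2.
f_3 = 4*x_1*x_2 + 6*x_1 - x_2 - 9, LT = x_1*x_2.
f_4 = -7/5*x_1**2*x_2 + 9*x_1 + 1/4*x_2 - 157/20, LT = x_1**2*x_2.

S(f_1,f_2): lcm = x_1*x_2**2. S = 2/7*x_1*x_2 - x_1 + 5/7*x_2.
  leading term x_1*x_2: subtract (2/49)·f_2 from 2/7*x_1*x_2 - x_1 + 5/7*x_2 → -45/49*x_1 + 5/7*x_2 + 10/49
  leading term x_1: no divisor's leading term divides it; move -45/49*x_1 to the remainder.
  leading term x_2: no divisor's leading term divides it; move 5/7*x_2 to the remainder.
  leading term 1: no divisor's leading term divides it; move 10/49 to the remainder.
  remainder -45/49*x_1 + 5/7*x_2 + 10/49 ≠ 0; add h_5 = -45/49*x_1 + 5/7*x_2 + 10/49 to the basis.

S(f_1,f_3): lcm = x_1*x_2**2. S = -3/2*x_1*x_2 - x_1 + 1/4*x_2**2 + 9/4*x_2.
  leading term x_1*x_2: subtract (-3/14)·f_2 from -3/2*x_1*x_2 - x_1 + 1/4*x_2**2 + 9/4*x_2 → -10/7*x_1 + 1/4*x_2**2 + 9/4*x_2 - 15/14
  leading term x_1: subtract (14/9)·h_5 from -10/7*x_1 + 1/4*x_2**2 + 9/4*x_2 - 15/14 → 1/4*x_2**2 + 41/36*x_2 - 25/18
  leading term x_2**2: subtract (-1/20)·f_1 from 1/4*x_2**2 + 41/36*x_2 - 25/18 → 41/36*x_2 - 41/36
  leading term x_2: no divisor's leading term divides it; move 41/36*x_2 to the remainder.
  leading term 1: no divisor's leading term divides it; move -41/36 to the remainder.
  remainder 41/36*x_2 - 41/36 ≠ 0; add h_6 = 41/36*x_2 - 41/36 to the basis.

S(f_1,f_4): lcm = x_1**2*x_2**2. S = -x_1**2 + 45/7*x_1*x_2 + 5/28*x_2**2 - 157/28*x_2.
  leading term x_1**2: subtract (49/45*x_1)·h_5 from -x_1**2 + 45/7*x_1*x_2 + 5/28*x_2**2 - 157/28*x_2 → 356/63*x_1*x_2 - 2/9*x_1 + 5/28*x_2**2 - 157/28*x_2
  leading term x_1*x_2: subtract (356/441)·f_2 from 356/63*x_1*x_2 - 2/9*x_1 + 5/28*x_2**2 - 157/28*x_2 → 614/441*x_1 + 5/28*x_2**2 - 157/28*x_2 + 1780/441
  leading term x_1: subtract (-614/405)·h_5 from 614/441*x_1 + 5/28*x_2**2 - 157/28*x_2 + 1780/441 → 5/28*x_2**2 - 10261/2268*x_2 + 352/81
  leading term x_2**2: subtract (-1/28)·f_1 from 5/28*x_2**2 - 10261/2268*x_2 + 352/81 → -10261/2268*x_2 + 10261/2268
  leading term x_2: subtract (-10261/2583)·h_6 from -10261/2268*x_2 + 10261/2268 → 0
  remainder 0.

S(f_2,f_3): lcm = x_1*x_2. S = -25/14*x_1 + 1/4*x_2 + 43/28.
  leading term x_1: subtract (35/18)·h_5 from -25/14*x_1 + 1/4*x_2 + 43/28 → -41/36*x_2 + 41/36
  leading term x_2: subtract (-1)·h_6 from -41/36*x_2 + 41/36 → 0
  remainder 0.

S(f_2,f_4): lcm = x_1**2*x_2. S = -2/7*x_1**2 + 40/7*x_1 + 5/28*x_2 - 157/28.
  leading term x_1**2: subtract (14/45*x_1)·h_5 from -2/7*x_1**2 + 40/7*x_1 + 5/28*x_2 - 157/28 → -2/9*x_1*x_2 + 356/63*x_1 + 5/28*x_2 - 157/28
  leading term x_1*x_2: subtract (-2/63)·f_2 from -2/9*x_1*x_2 + 356/63*x_1 + 5/28*x_2 - 157/28 → 352/63*x_1 + 5/28*x_2 - 1453/252
  leading term x_1: subtract (-2464/405)·h_5 from 352/63*x_1 + 5/28*x_2 - 1453/252 → 10261/2268*x_2 - 10261/2268
  leading term x_2: subtract (10261/2583)·h_6 from 10261/2268*x_2 - 10261/2268 → 0
  remainder 0.

S(f_3,f_4): lcm = x_1**2*x_2. S = 3/2*x_1**2 - 1/4*x_1*x_2 + 117/28*x_1 + 5/28*x_2 - 157/28.
  leading term x_1**2: subtract (-49/30*x_1)·h_5 from 3/2*x_1**2 - 1/4*x_1*x_2 + 117/28*x_1 + 5/28*x_2 - 157/28 → 11/12*x_1*x_2 + 379/84*x_1 + 5/28*x_2 - 157/28
  leading term x_1*x_2: subtract (11/84)·f_2 from 11/12*x_1*x_2 + 379/84*x_1 + 5/28*x_2 - 157/28 → 401/84*x_1 + 5/28*x_2 - 104/21
  leading term x_1: subtract (-2807/540)·h_5 from 401/84*x_1 + 5/28*x_2 - 104/21 → 1471/378*x_2 - 1471/378
  leading term x_2: subtract (2942/861)·h_6 from 1471/378*x_2 - 1471/378 → 0
  remainder 0.

S(f_1,h_5): leading monomials are coprime, so the S-polynomial reduces to 0 (Buchberger's first criterion).
S(f_2,h_5): lcm = x_1*x_2. S = -2/7*x_1 + 7/9*x_2**2 + 2/9*x_2 - 5/7.
  leading term x_1: subtract (14/45)·h_5 from -2/7*x_1 + 7/9*x_2**2 + 2/9*x_2 - 5/7 → 7/9*x_2**2 - 7/9
  leading term x_2**2: subtract (-7/45)·f_1 from 7/9*x_2**2 - 7/9 → 0
  remainder 0.

S(f_3,h_5): lcm = x_1*x_2. S = 3/2*x_1 + 7/9*x_2**2 - 1/36*x_2 - 9/4.
  leading term x_1: subtract (-49/30)·h_5 from 3/2*x_1 + 7/9*x_2**2 - 1/36*x_2 - 9/4 → 7/9*x_2**2 + 41/36*x_2 - 23/12
  leading term x_2**2: subtract (-7/45)·f_1 from 7/9*x_2**2 + 41/36*x_2 - 23/12 → 41/36*x_2 - 41/36
  leading term x_2: subtract (1)·h_6 from 41/36*x_2 - 41/36 → 0
  remainder 0.

S(f_4,h_5): lcm = x_1**2*x_2. S = 7/9*x_1*x_2**2 + 2/9*x_1*x_2 - 45/7*x_1 - 5/28*x_2 + 157/28.
  leading term x_1*x_2**2: subtract (-7/45*x_1)·f_1 from 7/9*x_1*x_2**2 + 2/9*x_1*x_2 - 45/7*x_1 - 5/28*x_2 + 157/28 → 2/9*x_1*x_2 - 356/63*x_1 - 5/28*x_2 + 157/28
  leading term x_1*x_2: subtract (2/63)·f_2 from 2/9*x_1*x_2 - 356/63*x_1 - 5/28*x_2 + 157/28 → -352/63*x_1 - 5/28*x_2 + 1453/252
  leading term x_1: subtract (2464/405)·h_5 from -352/63*x_1 - 5/28*x_2 + 1453/252 → -10261/2268*x_2 + 10261/2268
  leading term x_2: subtract (-10261/2583)·h_6 from -10261/2268*x_2 + 10261/2268 → 0
  remainder 0.

S(f_1,h_6): lcm = x_2**2. S = x_2 - 1.
  leading term x_2: subtract (36/41)·h_6 from x_2 - 1 → 0
  remainder 0.

S(f_2,h_6): lcm = x_1*x_2. S = 5/7*x_1 - 5/7.
  leading term x_1: subtract (-7/9)·h_5 from 5/7*x_1 - 5/7 → 5/9*x_2 - 5/9
  leading term x_2: subtract (20/41)·h_6 from 5/9*x_2 - 5/9 → 0
  remainder 0.

S(f_3,h_6): lcm = x_1*x_2. S = 5/2*x_1 - 1/4*x_2 - 9/4.
  leading term x_1: subtract (-49/18)·h_5 from 5/2*x_1 - 1/4*x_2 - 9/4 → 61/36*x_2 - 61/36
  leading term x_2: subtract (61/41)·h_6 from 61/36*x_2 - 61/36 → 0
  remainder 0.

S(f_4,h_6): lcm = x_1**2*x_2. S = x_1**2 - 45/7*x_1 - 5/28*x_2 + 157/28.
  leading term x_1**2: subtract (-49/45*x_1)·h_5 from x_1**2 - 45/7*x_1 - 5/28*x_2 + 157/28 → 7/9*x_1*x_2 - 391/63*x_1 - 5/28*x_2 + 157/28
  leading term x_1*x_2: subtract (1/9)·f_2 from 7/9*x_1*x_2 - 391/63*x_1 - 5/28*x_2 + 157/28 → -377/63*x_1 - 5/28*x_2 + 1553/252
  leading term x_1: subtract (2639/405)·h_5 from -377/63*x_1 - 5/28*x_2 + 1553/252 → -10961/2268*x_2 + 10961/2268
  leading term x_2: subtract (-10961/2583)·h_6 from -10961/2268*x_2 + 10961/2268 → 0
  remainder 0.

S(h_5,h_6): leading monomials are coprime, so the S-polynomial reduces to 0 (Buchberger's first criterion).
Every S-polynomial of the final basis reduces to 0, so we have a Gröbner basis.
Inter-reduce: drop elements whose leading term is divisible by another's, tail-reduce, and make monic.
Reduced Gröbner basis: {x_1 - 1, x_2 - 1}.
Label its elements g_1 = x_1 - 1, g_2 = x_2 - 1.

Reduce p = 4*x_1 + 9*x_2**3 - 13 modulo G:
  leading term x_1: subtract (4)·g_1 from 4*x_1 + 9*x_2**3 - 13 → 9*x_2**3 - 9
  leading term x_2**3: subtract (9*x_2**2)·g_2 from 9*x_2**3 - 9 → 9*x_2**2 - 9
  leading term x_2**2: subtract (9*x_2)·g_2 from 9*x_2**2 - 9 → 9*x_2 - 9
  leading term x_2: subtract (9)·g_2 from 9*x_2 - 9 → 0
  normal form = 0.
Since the normal form is 0, p ∈ I.

The remainder on division by a Gröbner basis is unique — it is the normal form.

4*x_1 + 9*x_2**3 - 13 lies in I (it reduces to 0).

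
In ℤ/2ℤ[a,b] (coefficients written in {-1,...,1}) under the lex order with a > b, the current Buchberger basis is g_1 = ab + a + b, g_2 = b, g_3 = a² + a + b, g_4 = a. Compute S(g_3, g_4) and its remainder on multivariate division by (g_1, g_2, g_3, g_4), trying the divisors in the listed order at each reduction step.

lcm(LM(g_3), LM(g_4)) = a².
S = (lcm/LT(g_3))·g_3 − (lcm/LT(g_4))·g_4 = a + b.
Reduce S modulo (g_1, g_2, g_3, g_4) in that order:
  leading term a: subtract (1)·g_4 from a + b → b
  leading term b: subtract (1)·g_2 from b → 0
The remainder is 0, so this S-polynomial contributes no new basis element.

S(g_3, g_4) = a + b; remainder on division = 0.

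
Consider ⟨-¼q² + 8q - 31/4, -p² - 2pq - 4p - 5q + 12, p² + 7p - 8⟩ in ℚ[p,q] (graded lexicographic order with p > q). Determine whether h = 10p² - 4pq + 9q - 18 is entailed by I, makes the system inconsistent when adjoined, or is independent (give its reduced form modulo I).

First compute the reduced Gröbner basis of I by Buchberger's algorithm.
f_1 = -¼q² + 8q - 31/4, LT = q².
f_2 = -p² - 2pq - 4p - 5q + 12, LT = p².
f_3 = p² + 7p - 8, LT = p².

S(f_1,f_2): leading monomials are coprime, so the S-polynomial reduces to 0 (Buchberger's first criterion).
S(f_1,f_3): leading monomials are coprime, so the S-polynomial reduces to 0 (Buchberger's first criterion).
S(f_2,f_3): lcm = p². S = 2pq - 3p + 5q - 4.
  leading term pq: no divisor's leading term divides it; move 2pq to the remainder.
  leading term p: no divisor's leading term divides it; move -3p to the remainder.
  leading term q: no divisor's leading term divides it; move 5q to the remainder.
  leading term 1: no divisor's leading term divides it; move -4 to the remainder.
  remainder 2pq - 3p + 5q - 4 ≠ 0; add k_4 = 2pq - 3p + 5q - 4 to the basis.

S(f_1,k_4): lcm = pq². S = -61/2pq - 5/2q² + 31p + 2q.
  leading term pq: subtract (-61/4)·k_4 from -61/2pq - 5/2q² + 31p + 2q → -5/2q² - 59/4p + 313/4q - 61
  leading term q²: subtract (10)·f_1 from -5/2q² - 59/4p + 313/4q - 61 → -59/4p - 7/4q + 33/2
  leading term p: no divisor's leading term divides it; move -59/4p to the remainder.
  leading term q: no divisor's leading term divides it; move -7/4q to the remainder.
  leading term 1: no divisor's leading term divides it; move 33/2 to the remainder.
  remainder -59/4p - 7/4q + 33/2 ≠ 0; add k_5 = -59/4p - 7/4q + 33/2 to the basis.

S(f_2,k_4): lcm = p²q. S = 2pq² + 3/2p² + 3/2pq + 5q² + 2p - 12q.
  leading term pq²: subtract (-8p)·f_1 from 2pq² + 3/2p² + 3/2pq + 5q² + 2p - 12q → 3/2p² + 131/2pq + 5q² - 60p - 12q
  leading term p²: subtract (-3/2)·f_2 from 3/2p² + 131/2pq + 5q² - 60p - 12q → 125/2pq + 5q² - 66p - 39/2q + 18
  leading term pq: subtract (125/4)·k_4 from 125/2pq + 5q² - 66p - 39/2q + 18 → 5q² + 111/4p - 703/4q + 143
  leading term q²: subtract (-20)·f_1 from 5q² + 111/4p - 703/4q + 143 → 111/4p - 63/4q - 12
  leading term p: subtract (-111/59)·k_5 from 111/4p - 63/4q - 12 → -2247/118q + 2247/118
  leading term q: no divisor's leading term divides it; move -2247/118q to the remainder.
  leading term 1: no divisor's leading term divides it; move 2247/118 to the remainder.
  remainder -2247/118q + 2247/118 ≠ 0; add k_6 = -2247/118q + 2247/118 to the basis.

S(f_3,k_4): lcm = p²q. S = 3/2p² + 9/2pq + 2p - 8q.
  leading term p²: subtract (-3/2)·f_2 from 3/2p² + 9/2pq + 2p - 8q → 3/2pq - 4p - 31/2q + 18
  leading term pq: subtract (¾)·k_4 from 3/2pq - 4p - 31/2q + 18 → -7/4p - 77/4q + 21
  leading term p: subtract (7/59)·k_5 from -7/4p - 77/4q + 21 → -2247/118q + 2247/118
  leading term q: subtract (1)·k_6 from -2247/118q + 2247/118 → 0
  remainder 0.

S(f_1,k_5): leading monomials are coprime, so the S-polynomial reduces to 0 (Buchberger's first criterion).
S(f_2,k_5): lcm = p². S = 111/59pq + 302/59p + 5q - 12.
  leading term pq: subtract (111/118)·k_4 from 111/59pq + 302/59p + 5q - 12 → 937/118p + 35/118q - 486/59
  leading term p: subtract (-1874/3481)·k_5 from 937/118p + 35/118q - 486/59 → -2247/3481q + 2247/3481
  leading term q: subtract (2/59)·k_6 from -2247/3481q + 2247/3481 → 0
  remainder 0.

S(f_3,k_5): lcm = p². S = -7/59pq + 479/59p - 8.
  leading term pq: subtract (-7/118)·k_4 from -7/59pq + 479/59p - 8 → 937/118p + 35/118q - 486/59
  leading term p: subtract (-1874/3481)·k_5 from 937/118p + 35/118q - 486/59 → -2247/3481q + 2247/3481
  leading term q: subtract (2/59)·k_6 from -2247/3481q + 2247/3481 → 0
  remainder 0.

S(k_4,k_5): lcm = pq. S = -7/59q² - 3/2p + 427/118q - 2.
  leading term q²: subtract (28/59)·f_1 from -7/59q² - 3/2p + 427/118q - 2 → -3/2p - 21/118q + 99/59
  leading term p: subtract (6/59)·k_5 from -3/2p - 21/118q + 99/59 → 0
  remainder 0.

S(f_1,k_6): lcm = q². S = -31q + 31.
  leading term q: subtract (3658/2247)·k_6 from -31q + 31 → 0
  remainder 0.

S(f_2,k_6): leading monomials are coprime, so the S-polynomial reduces to 0 (Buchberger's first criterion).
S(f_3,k_6): leading monomials are coprime, so the S-polynomial reduces to 0 (Buchberger's first criterion).
S(k_4,k_6): lcm = pq. S = -½p + 5/2q - 2.
  leading term p: subtract (2/59)·k_5 from -½p + 5/2q - 2 → 151/59q - 151/59
  leading term q: subtract (-302/2247)·k_6 from 151/59q - 151/59 → 0
  remainder 0.

S(k_5,k_6): leading monomials are coprime, so the S-polynomial reduces to 0 (Buchberger's first criterion).
Every S-polynomial of the final basis reduces to 0, so we have a Gröbner basis.
Inter-reduce: drop elements whose leading term is divisible by another's, tail-reduce, and make monic.
Reduced Gröbner basis: {p - 1, q - 1}.
Label its elements g_1 = p - 1, g_2 = q - 1.

Reduce h = 10p² - 4pq + 9q - 18 modulo G:
  leading term p²: subtract (10p)·g_1 from 10p² - 4pq + 9q - 18 → -4pq + 10p + 9q - 18
  leading term pq: subtract (-4q)·g_1 from -4pq + 10p + 9q - 18 → 10p + 5q - 18
  leading term p: subtract (10)·g_1 from 10p + 5q - 18 → 5q - 8
  leading term q: subtract (5)·g_2 from 5q - 8 → -3
  leading term 1: no divisor's leading term divides it; move -3 to the remainder.
  normal form = -3.
The normal form is nonzero, so h ∉ I. Since h minus its normal form lies in I, I + (h) = I + (r) where r = -3; decide whether this ideal is the whole ring.
Here r = -3 is a nonzero constant, hence a unit: 1 ∈ I + (h), the Gröbner basis of I + (h) is {1}, and the enlarged system has no common solution — adjoining h is inconsistent.

Ideal membership is decidable via reduction modulo a Gröbner basis.

Adjoining 10p² - 4pq + 9q - 18 makes the ideal the whole ring: the system is inconsistent.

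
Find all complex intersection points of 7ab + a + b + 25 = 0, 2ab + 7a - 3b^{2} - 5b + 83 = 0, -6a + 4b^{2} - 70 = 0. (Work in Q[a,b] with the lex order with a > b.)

Compute a lex Gröbner basis by Buchberger's algorithm.
f_1 = 7ab + a + b + 25, LT = ab.
f_2 = 2ab + 7a - 3b^{2} - 5b + 83, LT = ab.
f_3 = -6a + 4b^{2} - 70, LT = a.

S(f_1,f_2): lcm = ab. S = -\tfrac{47}{14}a + \tfrac{3}{2}b^{2} + \tfrac{37}{14}b - \tfrac{531}{14}.
  reduce S modulo (f_1, f_2, f_3):
  remainder -\tfrac{31}{42}b^{2} + \tfrac{37}{14}b + \tfrac{26}{21} ≠ 0; add h_4 = -\tfrac{31}{42}b^{2} + \tfrac{37}{14}b + \tfrac{26}{21} to the basis.

S(f_1,f_3): lcm = ab. S = \tfrac{1}{7}a + \tfrac{2}{3}b^{3} - \tfrac{242}{21}b + \tfrac{25}{7}.
  reduce S modulo (f_1, f_2, f_3, h_4):
  remainder -\tfrac{1458}{961}b + \tfrac{5832}{961} ≠ 0; add h_5 = -\tfrac{1458}{961}b + \tfrac{5832}{961} to the basis.

The other S-polynomials (S(f_2,f_3), S(f_1,h_4), S(f_2,h_4), S(f_3,h_4), S(f_1,h_5), S(f_2,h_5), S(f_3,h_5), S(h_4,h_5)) all reduce to 0 modulo the current basis, so we have a Gröbner basis.
Inter-reduce: drop elements whose leading term is divisible by another's, tail-reduce, and make monic.
Reduced Gröbner basis: {a + 1, b - 4}.

The lex basis is triangular: the last element involves only b. Solving b - 4 = 0 gives b ∈ {4}; substituting each value into the earlier elements determines the remaining variables.
  b = 4: the earlier basis element becomes a + 1 = 0, giving a = -1 — point (-1, 4).

{(-1, 4)}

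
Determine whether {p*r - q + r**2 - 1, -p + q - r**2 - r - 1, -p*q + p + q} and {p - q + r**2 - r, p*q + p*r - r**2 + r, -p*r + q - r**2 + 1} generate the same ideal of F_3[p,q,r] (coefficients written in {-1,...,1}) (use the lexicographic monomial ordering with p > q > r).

For a fixed monomial order, each ideal has a unique reduced Gröbner basis; comparing bases decides equality.
Buchberger on the first generating set:
f_1 = p*r - q + r**2 - 1, LT = p*r.
f_2 = -p + q - r**2 - r - 1, LT = p.
f_3 = -p*q + p + q, LT = p*q.

S(f_1,f_2): lcm = p*r. S = q*r - q - r**3 - r - 1.
  leading term q*r: no divisor's leading term divides it; move q*r to the remainder.
  leading term q: no divisor's leading term divides it; move -q to the remainder.
  leading term r**3: no divisor's leading term divides it; move -r**3 to the remainder.
  leading term r: no divisor's leading term divides it; move -r to the remainder.
  leading term 1: no divisor's leading term divides it; move -1 to the remainder.
  remainder q*r - q - r**3 - r - 1 ≠ 0; add g_4 = q*r - q - r**3 - r - 1 to the basis.

S(f_1,f_3): lcm = p*q*r. S = p*r - q**2 + q*r**2 + q*r - q.
  leading term p*r: subtract (1)·f_1 from p*r - q**2 + q*r**2 + q*r - q → -q**2 + q*r**2 + q*r - r**2 + 1
  leading term q**2: no divisor's leading term divides it; move -q**2 to the remainder.
  leading term q*r**2: subtract (r)·g_4 from q*r**2 + q*r - r**2 + 1 → -q*r + r**4 + r + 1
  leading term q*r: subtract (-1)·g_4 from -q*r + r**4 + r + 1 → -q + r**4 - r**3
  leading term q: no divisor's leading term divides it; move -q to the remainder.
  leading term r**4: no divisor's leading term divides it; move r**4 to the remainder.
  leading term r**3: no divisor's leading term divides it; move -r**3 to the remainder.
  remainder -q**2 - q + r**4 - r**3 ≠ 0; add g_5 = -q**2 - q + r**4 - r**3 to the basis.

S(f_2,f_3): lcm = p*q. S = p - q**2 + q*r**2 + q*r - q.
  leading term p: subtract (-1)·f_2 from p - q**2 + q*r**2 + q*r - q → -q**2 + q*r**2 + q*r - r**2 - r - 1
  leading term q**2: subtract (1)·g_5 from -q**2 + q*r**2 + q*r - r**2 - r - 1 → q*r**2 + q*r + q - r**4 + r**3 - r**2 - r - 1
  leading term q*r**2: subtract (r)·g_4 from q*r**2 + q*r + q - r**4 + r**3 - r**2 - r - 1 → -q*r + q + r**3 - 1
  leading term q*r: subtract (-1)·g_4 from -q*r + q + r**3 - 1 → -r + 1
  leading term r: no divisor's leading term divides it; move -r to the remainder.
  leading term 1: no divisor's leading term divides it; move 1 to the remainder.
  remainder -r + 1 ≠ 0; add g_6 = -r + 1 to the basis.

The other S-polynomials (S(f_1,g_4), S(f_2,g_4), S(f_3,g_4), S(f_1,g_5), S(f_2,g_5), S(f_3,g_5), S(g_4,g_5), S(f_1,g_6), S(f_2,g_6), S(f_3,g_6), S(g_4,g_6), S(g_5,g_6)) all reduce to 0 modulo the current basis, so we have a Gröbner basis.
Inter-reduce: drop elements whose leading term is divisible by another's, tail-reduce, and make monic.
Reduced Gröbner basis: {p - q, q**2 + q, r - 1}.

Buchberger on the second generating set:
h_1 = p - q + r**2 - r, LT = p.
h_2 = p*q + p*r - r**2 + r, LT = p*q.
h_3 = -p*r + q - r**2 + 1, LT = p*r.

S(h_1,h_2): lcm = p*q. S = -p*r - q**2 + q*r**2 - q*r + r**2 - r.
  leading term p*r: subtract (-r)·h_1 from -p*r - q**2 + q*r**2 - q*r + r**2 - r → -q**2 + q*r**2 + q*r + r**3 - r
  leading term q**2: no divisor's leading term divides it; move -q**2 to the remainder.
  leading term q*r**2: no divisor's leading term divides it; move q*r**2 to the remainder.
  leading term q*r: no divisor's leading term divides it; move q*r to the remainder.
  leading term r**3: no divisor's leading term divides it; move r**3 to the remainder.
  leading term r: no divisor's leading term divides it; move -r to the remainder.
  remainder -q**2 + q*r**2 + q*r + r**3 - r ≠ 0; add k_4 = -q**2 + q*r**2 + q*r + r**3 - r to the basis.

S(h_1,h_3): lcm = p*r. S = -q*r + q + r**3 + r**2 + 1.
  leading term q*r: no divisor's leading term divides it; move -q*r to the remainder.
  leading term q: no divisor's leading term divides it; move q to the remainder.
  leading term r**3: no divisor's leading term divides it; move r**3 to the remainder.
  leading term r**2: no divisor's leading term divides it; move r**2 to the remainder.
  leading term 1: no divisor's leading term divides it; move 1 to the remainder.
  remainder -q*r + q + r**3 + r**2 + 1 ≠ 0; add k_5 = -q*r + q + r**3 + r**2 + 1 to the basis.

S(h_2,h_3): lcm = p*q*r. S = p*r**2 + q**2 - q*r**2 + q - r**3 + r**2.
  leading term p*r**2: subtract (r**2)·h_1 from p*r**2 + q**2 - q*r**2 + q - r**3 + r**2 → q**2 + q - r**4 + r**2
  leading term q**2: subtract (-1)·k_4 from q**2 + q - r**4 + r**2 → q*r**2 + q*r + q - r**4 + r**3 + r**2 - r
  leading term q*r**2: subtract (-r)·k_5 from q*r**2 + q*r + q - r**4 + r**3 + r**2 - r → -q*r + q - r**3 + r**2
  leading term q*r: subtract (1)·k_5 from -q*r + q - r**3 + r**2 → r**3 - 1
  leading term r**3: no divisor's leading term divides it; move r**3 to the remainder.
  leading term 1: no divisor's leading term divides it; move -1 to the remainder.
  remainder r**3 - 1 ≠ 0; add k_6 = r**3 - 1 to the basis.

The other S-polynomials (S(h_1,k_4), S(h_2,k_4), S(h_3,k_4), S(h_1,k_5), S(h_2,k_5), S(h_3,k_5), S(k_4,k_5), S(h_1,k_6), S(h_2,k_6), S(h_3,k_6), S(k_4,k_6), S(k_5,k_6)) all reduce to 0 modulo the current basis, so we have a Gröbner basis.
Inter-reduce: drop elements whose leading term is divisible by another's, tail-reduce, and make monic.
Reduced Gröbner basis: {p - q + r**2 - r, q**2 + q + r**2 - r, q*r - q - r**2 + 1, r**3 - 1}.

Since the reduced bases disagree, the two ideals are not the same.

No, the ideals differ.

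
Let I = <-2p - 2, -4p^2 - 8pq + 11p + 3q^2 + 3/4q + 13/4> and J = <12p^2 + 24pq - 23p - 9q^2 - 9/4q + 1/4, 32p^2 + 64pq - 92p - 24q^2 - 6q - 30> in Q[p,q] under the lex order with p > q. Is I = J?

Equality of ideals is decidable: compute both reduced Gröbner bases (unique for the ordering) and check whether they agree.
Buchberger on the first generating set:
f_1 = -2p - 2, LT = p.
f_2 = -4p^2 - 8pq + 11p + 3q^2 + 3/4q + 13/4, LT = p^2.

S(f_1,f_2): lcm = p^2. S = -2pq + 15/4p + 3/4q^2 + 3/16q + 13/16.
  reduce S modulo (f_1, f_2):
  remainder 3/4q^2 + 35/16q - 47/16 ≠ 0; add g_3 = 3/4q^2 + 35/16q - 47/16 to the basis.

The other S-polynomials (S(f_1,g_3), S(f_2,g_3)) all reduce to 0 modulo the current basis, so we have a Gröbner basis.
Inter-reduce: drop elements whose leading term is divisible by another's, tail-reduce, and make monic.
Reduced Gröbner basis: {p + 1, q^2 + 35/12q - 47/12}.

Buchberger on the second generating set:
h_1 = 12p^2 + 24pq - 23p - 9q^2 - 9/4q + 1/4, LT = p^2.
h_2 = 32p^2 + 64pq - 92p - 24q^2 - 6q - 30, LT = p^2.

S(h_1,h_2): lcm = p^2. S = 23/24p + 23/24.
  reduce S modulo (h_1, h_2):
  remainder 23/24p + 23/24 ≠ 0; add k_3 = 23/24p + 23/24 to the basis.

S(h_1,k_3): lcm = p^2. S = 2pq - 35/12p - 3/4q^2 - 3/16q + 1/48.
  reduce S modulo (h_1, h_2, k_3):
  remainder -3/4q^2 - 35/16q + 47/16 ≠ 0; add k_4 = -3/4q^2 - 35/16q + 47/16 to the basis.

The other S-polynomials (S(h_2,k_3), S(h_1,k_4), S(h_2,k_4), S(k_3,k_4)) all reduce to 0 modulo the current basis, so we have a Gröbner basis.
Inter-reduce: drop elements whose leading term is divisible by another's, tail-reduce, and make monic.
Reduced Gröbner basis: {p + 1, q^2 + 35/12q - 47/12}.

The two bases agree; hence the ideals are identical.
The same test decides containment: I ⊆ J iff every generator of I reduces to 0 modulo a Gröbner basis of J.

Yes, the ideals are equal.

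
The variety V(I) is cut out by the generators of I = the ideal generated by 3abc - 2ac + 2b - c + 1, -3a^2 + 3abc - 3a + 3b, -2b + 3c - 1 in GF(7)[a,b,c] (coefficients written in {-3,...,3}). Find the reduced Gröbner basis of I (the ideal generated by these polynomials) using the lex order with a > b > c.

f_1 = 3abc - 2ac + 2b - c + 1, LT = abc.
f_2 = -3a^2 + 3abc - 3a + 3b, LT = a^2.
f_3 = -2b + 3c - 1, LT = b.

S(f_1,f_2): lcm = a^2bc. S = -3a^2c + ab^2c^2 - abc + 3ab + 2ac - 2a + b^2c.
  reduce S modulo (f_1, f_2, f_3):
  remainder 3ac + 3c^3 - c^2 + 3c ≠ 0; add g_4 = 3ac + 3c^3 - c^2 + 3c to the basis.

S(f_1,f_3): lcm = abc. S = -2ac^2 + 3b + 2c - 2.
  reduce S modulo (f_1, f_2, f_3, g_4):
  remainder 2c^4 - 3c^3 + 2c^2 + 3c ≠ 0; add g_5 = 2c^4 - 3c^3 + 2c^2 + 3c to the basis.

The other S-polynomials (S(f_2,f_3), S(f_1,g_4), S(f_2,g_4), S(f_3,g_4), S(f_1,g_5), S(f_2,g_5), S(f_3,g_5), S(g_4,g_5)) all reduce to 0 modulo the current basis, so we have a Gröbner basis.
Inter-reduce: drop elements whose leading term is divisible by another's, tail-reduce, and make monic.

G = {a^2 + a + 3c^3 - c^2 + c - 3, ac + c^3 + 2c^2 + c, b + 2c - 3, c^4 + 2c^3 + c^2 - 2c}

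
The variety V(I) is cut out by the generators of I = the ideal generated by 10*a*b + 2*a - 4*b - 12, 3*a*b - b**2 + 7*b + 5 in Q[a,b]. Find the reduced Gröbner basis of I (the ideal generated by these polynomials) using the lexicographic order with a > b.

f_1 = 10*a*b + 2*a - 4*b - 12, LT = a*b.
f_2 = 3*a*b - b**2 + 7*b + 5, LT = a*b.

S(f_1,f_2): lcm = a*b. S = 1/5*a + 1/3*b**2 - 41/15*b - 43/15.
  leading term a: no divisor's leading term divides it; move 1/5*a to the remainder.
  leading term b**2: no divisor's leading term divides it; move 1/3*b**2 to the remainder.
  leading term b: no divisor's leading term divides it; move -41/15*b to the remainder.
  leading term 1: no divisor's leading term divides it; move -43/15 to the remainder.
  remainder 1/5*a + 1/3*b**2 - 41/15*b - 43/15 ≠ 0; add g_3 = 1/5*a + 1/3*b**2 - 41/15*b - 43/15 to the basis.

S(f_1,g_3): lcm = a*b. S = 1/5*a - 5/3*b**3 + 41/3*b**2 + 209/15*b - 6/5.
  leading term a: subtract (1)·g_3 from 1/5*a - 5/3*b**3 + 41/3*b**2 + 209/15*b - 6/5 → -5/3*b**3 + 40/3*b**2 + 50/3*b + 5/3
  leading term b**3: no divisor's leading term divides it; move -5/3*b**3 to the remainder.
  leading term b**2: no divisor's leading term divides it; move 40/3*b**2 to the remainder.
  leading term b: no divisor's leading term divides it; move 50/3*b to the remainder.
  leading term 1: no divisor's leading term divides it; move 5/3 to the remainder.
  remainder -5/3*b**3 + 40/3*b**2 + 50/3*b + 5/3 ≠ 0; add g_4 = -5/3*b**3 + 40/3*b**2 + 50/3*b + 5/3 to the basis.

The other S-polynomials (S(f_2,g_3), S(f_1,g_4), S(f_2,g_4), S(g_3,g_4)) all reduce to 0 modulo the current basis, so we have a Gröbner basis.
Inter-reduce: drop elements whose leading term is divisible by another's, tail-reduce, and make monic.

G = {a + 5/3*b**2 - 41/3*b - 43/3, b**3 - 8*b**2 - 10*b - 1}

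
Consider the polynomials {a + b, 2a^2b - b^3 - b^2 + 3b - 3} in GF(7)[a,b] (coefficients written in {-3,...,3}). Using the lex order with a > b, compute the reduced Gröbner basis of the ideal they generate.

The reduced Gröbner basis is the canonical form of the ideal for this ordering.

f_1 = a + b, LT = a.
f_2 = 2a^2b - b^3 - b^2 + 3b - 3, LT = a^2b.

S(f_1,f_2): lcm = a^2b. S = ab^2 - 3b^3 - 3b^2 + 2b - 2.
  leading term ab^2: subtract (b^2)·f_1 from ab^2 - 3b^3 - 3b^2 + 2b - 2 → 3b^3 - 3b^2 + 2b - 2
  leading term b^3: no divisor's leading term divides it; move 3b^3 to the remainder.
  leading term b^2: no divisor's leading term divides it; move -3b^2 to the remainder.
  leading term b: no divisor's leading term divides it; move 2b to the remainder.
  leading term 1: no divisor's leading term divides it; move -2 to the remainder.
  remainder 3b^3 - 3b^2 + 2b - 2 ≠ 0; add g_3 = 3b^3 - 3b^2 + 2b - 2 to the basis.

S(f_1,g_3): leading monomials are coprime, so the S-polynomial reduces to 0 (Buchberger's first criterion).
S(f_2,g_3): lcm = a^2b^3. S = a^2b^2 - 3a^2b + 3a^2 + 3b^5 + 3b^4 - 2b^3 + 2b^2.
  leading term a^2b^2: subtract (ab^2)·f_1 from a^2b^2 - 3a^2b + 3a^2 + 3b^5 + 3b^4 - 2b^3 + 2b^2 → -3a^2b + 3a^2 - ab^3 + 3b^5 + 3b^4 - 2b^3 + 2b^2
  leading term a^2b: subtract (-3ab)·f_1 from -3a^2b + 3a^2 - ab^3 + 3b^5 + 3b^4 - 2b^3 + 2b^2 → 3a^2 - ab^3 + 3ab^2 + 3b^5 + 3b^4 - 2b^3 + 2b^2
  leading term a^2: subtract (3a)·f_1 from 3a^2 - ab^3 + 3ab^2 + 3b^5 + 3b^4 - 2b^3 + 2b^2 → -ab^3 + 3ab^2 - 3ab + 3b^5 + 3b^4 - 2b^3 + 2b^2
  leading term ab^3: subtract (-b^3)·f_1 from -ab^3 + 3ab^2 - 3ab + 3b^5 + 3b^4 - 2b^3 + 2b^2 → 3ab^2 - 3ab + 3b^5 - 3b^4 - 2b^3 + 2b^2
  leading term ab^2: subtract (3b^2)·f_1 from 3ab^2 - 3ab + 3b^5 - 3b^4 - 2b^3 + 2b^2 → -3ab + 3b^5 - 3b^4 + 2b^3 + 2b^2
  leading term ab: subtract (-3b)·f_1 from -3ab + 3b^5 - 3b^4 + 2b^3 + 2b^2 → 3b^5 - 3b^4 + 2b^3 - 2b^2
  leading term b^5: subtract (b^2)·g_3 from 3b^5 - 3b^4 + 2b^3 - 2b^2 → 0
  remainder 0.

Every S-polynomial of the final basis reduces to 0, so we have a Gröbner basis.
Inter-reduce: drop elements whose leading term is divisible by another's, tail-reduce, and make monic.

G = {a + b, b^3 - b^2 + 3b - 3}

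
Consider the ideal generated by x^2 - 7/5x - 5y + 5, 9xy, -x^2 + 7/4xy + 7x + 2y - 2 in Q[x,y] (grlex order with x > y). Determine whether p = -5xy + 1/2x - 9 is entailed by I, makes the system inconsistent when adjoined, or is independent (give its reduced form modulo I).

Adjoining -5xy + 1/2x - 9 makes the ideal the whole ring: the system is inconsistent.

First compute the reduced Gröbner basis of I by Buchberger's algorithm.
f_1 = x^2 - 7/5x - 5y + 5, LT = x^2.
f_2 = 9xy, LT = xy.
f_3 = -x^2 + 7/4xy + 7x + 2y - 2, LT = x^2.

S(f_1,f_2): lcm = x^2y. S = -7/5xy - 5y^2 + 5y.
  leading term xy: subtract (-7/45)·f_2 from -7/5xy - 5y^2 + 5y → -5y^2 + 5y
  leading term y^2: no divisor's leading term divides it; move -5y^2 to the remainder.
  leading term y: no divisor's leading term divides it; move 5y to the remainder.
  remainder -5y^2 + 5y ≠ 0; add h_4 = -5y^2 + 5y to the basis.

S(f_1,f_3): lcm = x^2. S = 7/4xy + 28/5x - 3y + 3.
  leading term xy: subtract (7/36)·f_2 from 7/4xy + 28/5x - 3y + 3 → 28/5x - 3y + 3
  leading term x: no divisor's leading term divides it; move 28/5x to the remainder.
  leading term y: no divisor's leading term divides it; move -3y to the remainder.
  leading term 1: no divisor's leading term divides it; move 3 to the remainder.
  remainder 28/5x - 3y + 3 ≠ 0; add h_5 = 28/5x - 3y + 3 to the basis.

S(f_1,h_5): lcm = x^2. S = 15/28xy - 271/140x - 5y + 5.
  leading term xy: subtract (5/84)·f_2 from 15/28xy - 271/140x - 5y + 5 → -271/140x - 5y + 5
  leading term x: subtract (-271/784)·h_5 from -271/140x - 5y + 5 → -4733/784y + 4733/784
  leading term y: no divisor's leading term divides it; move -4733/784y to the remainder.
  leading term 1: no divisor's leading term divides it; move 4733/784 to the remainder.
  remainder -4733/784y + 4733/784 ≠ 0; add h_6 = -4733/784y + 4733/784 to the basis.

The other S-polynomials (S(f_2,f_3), S(f_1,h_4), S(f_2,h_4), S(f_3,h_4), S(f_2,h_5), S(f_3,h_5), S(h_4,h_5), S(f_1,h_6), S(f_2,h_6), S(f_3,h_6), S(h_4,h_6), S(h_5,h_6)) all reduce to 0 modulo the current basis, so we have a Gröbner basis.
Inter-reduce: drop elements whose leading term is divisible by another's, tail-reduce, and make monic.
Reduced Gröbner basis: {x, y - 1}.
Label its elements g_1 = x, g_2 = y - 1.

Reduce p = -5xy + 1/2x - 9 modulo G:
  leading term xy: subtract (-5y)·g_1 from -5xy + 1/2x - 9 → 1/2x - 9
  leading term x: subtract (1/2)·g_1 from 1/2x - 9 → -9
  leading term 1: no divisor's leading term divides it; move -9 to the remainder.
  normal form = -9.
The normal form is nonzero, so p ∉ I. Since p minus its normal form lies in I, I + (p) = I + (r) where r = -9; decide whether this ideal is the whole ring.
Here r = -9 is a nonzero constant, hence a unit: 1 ∈ I + (p), the Gröbner basis of I + (p) is {1}, and the enlarged system has no common solution — adjoining p is inconsistent.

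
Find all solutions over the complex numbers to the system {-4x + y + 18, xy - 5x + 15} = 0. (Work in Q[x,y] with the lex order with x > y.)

{(3/4, -15), (5, 2)}

Compute a lex Gröbner basis by Buchberger's algorithm.
f_1 = -4x + y + 18, LT = x.
f_2 = xy - 5x + 15, LT = xy.

S(f_1,f_2): lcm = xy. S = 5x - 1/4y^2 - 9/2y - 15.
  leading term x: subtract (-5/4)·f_1 from 5x - 1/4y^2 - 9/2y - 15 → -1/4y^2 - 13/4y + 15/2
  leading term y^2: no divisor's leading term divides it; move -1/4y^2 to the remainder.
  leading term y: no divisor's leading term divides it; move -13/4y to the remainder.
  leading term 1: no divisor's leading term divides it; move 15/2 to the remainder.
  remainder -1/4y^2 - 13/4y + 15/2 ≠ 0; add h_3 = -1/4y^2 - 13/4y + 15/2 to the basis.

The other S-polynomials (S(f_1,h_3), S(f_2,h_3)) all reduce to 0 modulo the current basis, so we have a Gröbner basis.
Inter-reduce: drop elements whose leading term is divisible by another's, tail-reduce, and make monic.
Reduced Gröbner basis: {x - 1/4y - 9/2, y^2 + 13y - 30}.

Elimination: the polynomial y^2 + 13y - 30 lies in the elimination ideal for y, so y ∈ {-15, 2}. For each such y, the remaining basis elements (now univariate) give the rest of the solution.
  y = -15: the earlier basis element becomes x - 3/4 = 0, giving x = 3/4 — point (3/4, -15).
  y = 2: the earlier basis element becomes x - 5 = 0, giving x = 5 — point (5, 2).
Substituting each solution back into the original system confirms all equations vanish.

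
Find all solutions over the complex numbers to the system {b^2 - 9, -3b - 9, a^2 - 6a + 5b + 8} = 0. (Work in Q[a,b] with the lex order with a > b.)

Compute a lex Gröbner basis by Buchberger's algorithm.
f_1 = b^2 - 9, LT = b^2.
f_2 = -3b - 9, LT = b.
f_3 = a^2 - 6a + 5b + 8, LT = a^2.

S(f_1,f_2): lcm = b^2. S = -3b - 9.
  leading term b: subtract (1)·f_2 from -3b - 9 → 0
  remainder 0.

S(f_1,f_3): leading monomials are coprime, so the S-polynomial reduces to 0 (Buchberger's first criterion).
S(f_2,f_3): leading monomials are coprime, so the S-polynomial reduces to 0 (Buchberger's first criterion).
Every S-polynomial of the final basis reduces to 0, so we have a Gröbner basis.
Inter-reduce: drop elements whose leading term is divisible by another's, tail-reduce, and make monic.
Reduced Gröbner basis: {a^2 - 6a - 7, b + 3}.

Elimination: the polynomial b + 3 lies in the elimination ideal for b, so b ∈ {-3}. For each such b, the remaining basis elements (now univariate) give the rest of the solution.
  b = -3: the earlier basis element becomes a^2 - 6a - 7 = 0, giving a = -1, 7 — points (-1, -3), (7, -3).
Check: every point annihilates each of the original generators.

{(-1, -3), (7, -3)}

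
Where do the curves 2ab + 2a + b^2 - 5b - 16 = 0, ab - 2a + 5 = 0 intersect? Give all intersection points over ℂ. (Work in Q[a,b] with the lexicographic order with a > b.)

{(5, 1), (1/6 - sqrt(31)/6, 3 + sqrt(31)), (1/6 + sqrt(31)/6, 3 - sqrt(31))}

Compute a lex Gröbner basis by Buchberger's algorithm.
f_1 = 2ab + 2a + b^2 - 5b - 16, LT = ab.
f_2 = ab - 2a + 5, LT = ab.

S(f_1,f_2): lcm = ab. S = 3a + 1/2b^2 - 5/2b - 13.
  reduce S modulo (f_1, f_2):
  remainder 3a + 1/2b^2 - 5/2b - 13 ≠ 0; add h_3 = 3a + 1/2b^2 - 5/2b - 13 to the basis.

S(f_1,h_3): lcm = ab. S = a - 1/6b^3 + 4/3b^2 + 11/6b - 8.
  reduce S modulo (f_1, f_2, h_3):
  remainder -1/6b^3 + 7/6b^2 + 8/3b - 11/3 ≠ 0; add h_4 = -1/6b^3 + 7/6b^2 + 8/3b - 11/3 to the basis.

The other S-polynomials (S(f_2,h_3), S(f_1,h_4), S(f_2,h_4), S(h_3,h_4)) all reduce to 0 modulo the current basis, so we have a Gröbner basis.
Inter-reduce: drop elements whose leading term is divisible by another's, tail-reduce, and make monic.
Reduced Gröbner basis: {a + 1/6b^2 - 5/6b - 13/3, b^3 - 7b^2 - 16b + 22}.

A lex Gröbner basis eliminates variables successively. Here b^3 - 7b^2 - 16b + 22 depends only on b, with roots {1, 3 + sqrt(31), 3 - sqrt(31)}; lifting each root through the earlier basis elements recovers the full solutions.
  b = 1: the earlier basis element becomes a - 5 = 0, giving a = 5 — point (5, 1).
  b = 3 + sqrt(31): the earlier basis element becomes a - 1/6 + sqrt(31)/6 = 0, giving a = 1/6 - sqrt(31)/6 — point (1/6 - sqrt(31)/6, 3 + sqrt(31)).
  b = 3 - sqrt(31): the earlier basis element becomes a - sqrt(31)/6 - 1/6 = 0, giving a = 1/6 + sqrt(31)/6 — point (1/6 + sqrt(31)/6, 3 - sqrt(31)).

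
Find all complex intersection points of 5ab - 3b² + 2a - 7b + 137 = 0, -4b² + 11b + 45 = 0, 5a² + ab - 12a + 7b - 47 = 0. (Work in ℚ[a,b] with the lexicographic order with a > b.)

{(-1, 5)}

Compute a lex Gröbner basis by Buchberger's algorithm.
f_1 = 5ab + 2a - 3b² - 7b + 137, LT = ab.
f_2 = -4b² + 11b + 45, LT = b².
f_3 = 5a² + ab - 12a + 7b - 47, LT = a².

S(f_1,f_2): lcm = ab². S = 63/20ab + 45/4a - ⅗b³ - 7/5b² + 137/5b.
  reduce S modulo (f_1, f_2, f_3):
  remainder 999/100a + 2187/100b - 2484/25 ≠ 0; add h_4 = 999/100a + 2187/100b - 2484/25 to the basis.

S(f_1,f_3): lcm = a²b. S = ⅖a² - ⅘ab² + ab + 137/5a - 7/5b² + 47/5b.
  reduce S modulo (f_1, f_2, f_3, h_4):
  remainder -31389/740b + 31389/148 ≠ 0; add h_5 = -31389/740b + 31389/148 to the basis.

The other S-polynomials (S(f_2,f_3), S(f_1,h_4), S(f_2,h_4), S(f_3,h_4), S(f_1,h_5), S(f_2,h_5), S(f_3,h_5), S(h_4,h_5)) all reduce to 0 modulo the current basis, so we have a Gröbner basis.
Inter-reduce: drop elements whose leading term is divisible by another's, tail-reduce, and make monic.
Reduced Gröbner basis: {a + 1, b - 5}.

Elimination: the polynomial b - 5 lies in the elimination ideal for b, so b ∈ {5}. For each such b, the remaining basis elements (now univariate) give the rest of the solution.
  b = 5: the earlier basis element becomes a + 1 = 0, giving a = -1 — point (-1, 5).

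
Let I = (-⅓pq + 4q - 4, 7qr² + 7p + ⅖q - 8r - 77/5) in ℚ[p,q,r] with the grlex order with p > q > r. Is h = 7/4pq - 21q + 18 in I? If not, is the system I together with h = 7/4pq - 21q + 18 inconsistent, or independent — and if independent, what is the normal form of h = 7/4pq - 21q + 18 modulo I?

First compute the reduced Gröbner basis of I by Buchberger's algorithm.
f_1 = -⅓pq + 4q - 4, LT = pq.
f_2 = 7qr² + 7p + ⅖q - 8r - 77/5, LT = qr².

S(f_1,f_2): lcm = pqr². S = -12qr² - p² - 2/35pq + 8/7pr + 12r² + 11/5p.
  reduce S modulo (f_1, f_2):
  remainder -p² + 8/7pr + 12r² + 71/5p - 96/7r - 180/7 ≠ 0; add k_3 = -p² + 8/7pr + 12r² + 71/5p - 96/7r - 180/7 to the basis.

The other S-polynomials (S(f_1,k_3), S(f_2,k_3)) all reduce to 0 modulo the current basis, so we have a Gröbner basis.
Inter-reduce: drop elements whose leading term is divisible by another's, tail-reduce, and make monic.
Reduced Gröbner basis: {qr² + p + 2/35q - 8/7r - 11/5, p² - 8/7pr - 12r² - 71/5p + 96/7r + 180/7, pq - 12q + 12}.
Label its elements g_1 = qr² + p + 2/35q - 8/7r - 11/5, g_2 = p² - 8/7pr - 12r² - 71/5p + 96/7r + 180/7, g_3 = pq - 12q + 12.

Reduce h = 7/4pq - 21q + 18 modulo G:
  leading term pq: subtract (7/4)·g_3 from 7/4pq - 21q + 18 → -3
  leading term 1: no divisor's leading term divides it; move -3 to the remainder.
  normal form = -3.
The normal form is nonzero, so h ∉ I. Since h minus its normal form lies in I, I + (h) = I + (n) where n = -3; decide whether this ideal is the whole ring.
Here n = -3 is a nonzero constant, hence a unit: 1 ∈ I + (h), the Gröbner basis of I + (h) is {1}, and the enlarged system has no common solution — adjoining h is inconsistent.

The remainder on division by a Gröbner basis is unique — it is the normal form.

Adjoining 7/4pq - 21q + 18 makes the ideal the whole ring: the system is inconsistent.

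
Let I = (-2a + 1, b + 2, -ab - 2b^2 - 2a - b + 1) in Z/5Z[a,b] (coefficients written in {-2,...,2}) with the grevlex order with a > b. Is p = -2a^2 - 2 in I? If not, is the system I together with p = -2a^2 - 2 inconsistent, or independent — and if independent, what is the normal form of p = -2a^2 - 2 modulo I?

First compute the reduced Gröbner basis of I by Buchberger's algorithm.
f_1 = -2a + 1, LT = a.
f_2 = b + 2, LT = b.
f_3 = -ab - 2b^2 - 2a - b + 1, LT = ab.

S(f_1,f_2): leading monomials are coprime, so the S-polynomial reduces to 0 (Buchberger's first criterion).
S(f_1,f_3): lcm = ab. S = -2b^2 - 2a + b + 1.
  leading term b^2: subtract (-2b)·f_2 from -2b^2 - 2a + b + 1 → -2a + 1
  leading term a: subtract (1)·f_1 from -2a + 1 → 0
  remainder 0.

S(f_2,f_3): lcm = ab. S = -2b^2 - b + 1.
  leading term b^2: subtract (-2b)·f_2 from -2b^2 - b + 1 → -2b + 1
  leading term b: subtract (-2)·f_2 from -2b + 1 → 0
  remainder 0.

Every S-polynomial of the final basis reduces to 0, so we have a Gröbner basis.
Inter-reduce: drop elements whose leading term is divisible by another's, tail-reduce, and make monic.
Reduced Gröbner basis: {a + 2, b + 2}.
Label its elements g_1 = a + 2, g_2 = b + 2.

Reduce p = -2a^2 - 2 modulo G:
  leading term a^2: subtract (-2a)·g_1 from -2a^2 - 2 → -a - 2
  leading term a: subtract (-1)·g_1 from -a - 2 → 0
  normal form = 0.
Since the normal form is 0, p ∈ I.

The remainder on division by a Gröbner basis is unique — it is the normal form.

-2a^2 - 2 lies in I (it reduces to 0).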